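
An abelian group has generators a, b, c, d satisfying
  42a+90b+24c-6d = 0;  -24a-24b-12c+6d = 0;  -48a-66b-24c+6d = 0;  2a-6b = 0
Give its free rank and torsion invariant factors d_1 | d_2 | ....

rank_ℚ(R)=4; free=4−4=0
SNF(R) diag = [2, 6, 6, 12] → torsion [2, 6, 6, 12]

Answer: M ≅ ℤ/2 ⊕ ℤ/6 ⊕ ℤ/6 ⊕ ℤ/12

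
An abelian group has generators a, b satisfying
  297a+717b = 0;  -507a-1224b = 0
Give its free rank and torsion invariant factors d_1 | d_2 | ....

rank_ℚ(R)=2; free=2−2=0
SNF(R) diag = [3, 3] → torsion [3, 3]

Answer: M ≅ ℤ/3 ⊕ ℤ/3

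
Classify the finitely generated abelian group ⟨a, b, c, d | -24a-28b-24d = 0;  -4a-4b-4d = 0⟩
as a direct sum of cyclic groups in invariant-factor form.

rank_ℚ(R)=2; free=4−2=2
SNF(R) diag = [4, 4] → torsion [4, 4]

Answer: M ≅ ℤ^2 ⊕ ℤ/4 ⊕ ℤ/4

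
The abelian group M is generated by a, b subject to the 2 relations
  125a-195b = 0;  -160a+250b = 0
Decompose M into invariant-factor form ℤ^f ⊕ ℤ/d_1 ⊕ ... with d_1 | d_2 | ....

rank_ℚ(R)=2; free=2−2=0
SNF(R) diag = [5, 10] → torsion [5, 10]

Answer: M ≅ ℤ/5 ⊕ ℤ/10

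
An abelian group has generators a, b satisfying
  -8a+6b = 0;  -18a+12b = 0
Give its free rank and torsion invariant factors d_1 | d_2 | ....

rank_ℚ(R)=2; free=2−2=0
SNF(R) diag = [2, 6] → torsion [2, 6]

Answer: M ≅ ℤ/2 ⊕ ℤ/6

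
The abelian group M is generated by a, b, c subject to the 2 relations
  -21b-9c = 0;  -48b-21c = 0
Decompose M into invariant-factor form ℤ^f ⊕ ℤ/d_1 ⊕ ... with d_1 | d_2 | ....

Answer: M ≅ ℤ^1 ⊕ ℤ/3 ⊕ ℤ/3

Derivation:
rank_ℚ(R)=2; free=3−2=1
SNF(R) diag = [3, 3] → torsion [3, 3]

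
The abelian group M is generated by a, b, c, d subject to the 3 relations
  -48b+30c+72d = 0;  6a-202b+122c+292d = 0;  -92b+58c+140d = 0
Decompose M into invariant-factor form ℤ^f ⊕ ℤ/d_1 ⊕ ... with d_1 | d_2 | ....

rank_ℚ(R)=3; free=4−3=1
SNF(R) diag = [2, 6, 12] → torsion [2, 6, 12]

Answer: M ≅ ℤ^1 ⊕ ℤ/2 ⊕ ℤ/6 ⊕ ℤ/12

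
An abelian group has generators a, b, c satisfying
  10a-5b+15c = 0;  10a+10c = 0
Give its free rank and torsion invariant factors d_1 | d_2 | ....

Answer: M ≅ ℤ^1 ⊕ ℤ/5 ⊕ ℤ/10

Derivation:
rank_ℚ(R)=2; free=3−2=1
SNF(R) diag = [5, 10] → torsion [5, 10]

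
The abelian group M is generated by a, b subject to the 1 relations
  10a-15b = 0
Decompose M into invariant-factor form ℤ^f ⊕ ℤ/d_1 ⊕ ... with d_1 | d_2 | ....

rank_ℚ(R)=1; free=2−1=1
SNF(R) diag = [5] → torsion [5]

Answer: M ≅ ℤ^1 ⊕ ℤ/5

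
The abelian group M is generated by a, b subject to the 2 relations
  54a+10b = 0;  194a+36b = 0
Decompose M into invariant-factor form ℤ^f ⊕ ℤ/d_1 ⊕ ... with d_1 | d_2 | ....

rank_ℚ(R)=2; free=2−2=0
SNF(R) diag = [2, 2] → torsion [2, 2]

Answer: M ≅ ℤ/2 ⊕ ℤ/2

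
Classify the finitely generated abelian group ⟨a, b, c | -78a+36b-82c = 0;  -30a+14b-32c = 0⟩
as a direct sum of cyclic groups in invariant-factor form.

Answer: M ≅ ℤ^1 ⊕ ℤ/2 ⊕ ℤ/2

Derivation:
rank_ℚ(R)=2; free=3−2=1
SNF(R) diag = [2, 2] → torsion [2, 2]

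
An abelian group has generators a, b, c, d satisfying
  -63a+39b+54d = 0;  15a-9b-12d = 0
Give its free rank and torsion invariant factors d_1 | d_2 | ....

Answer: M ≅ ℤ^2 ⊕ ℤ/3 ⊕ ℤ/6

Derivation:
rank_ℚ(R)=2; free=4−2=2
SNF(R) diag = [3, 6] → torsion [3, 6]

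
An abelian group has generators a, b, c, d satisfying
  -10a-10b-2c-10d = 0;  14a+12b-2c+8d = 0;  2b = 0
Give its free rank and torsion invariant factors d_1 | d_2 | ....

Answer: M ≅ ℤ^1 ⊕ ℤ/2 ⊕ ℤ/2 ⊕ ℤ/6

Derivation:
rank_ℚ(R)=3; free=4−3=1
SNF(R) diag = [2, 2, 6] → torsion [2, 2, 6]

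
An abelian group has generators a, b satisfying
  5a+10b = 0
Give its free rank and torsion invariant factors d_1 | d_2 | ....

Answer: M ≅ ℤ^1 ⊕ ℤ/5

Derivation:
rank_ℚ(R)=1; free=2−1=1
SNF(R) diag = [5] → torsion [5]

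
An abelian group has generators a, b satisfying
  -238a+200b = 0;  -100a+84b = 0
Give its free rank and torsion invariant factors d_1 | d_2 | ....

Answer: M ≅ ℤ/2 ⊕ ℤ/4

Derivation:
rank_ℚ(R)=2; free=2−2=0
SNF(R) diag = [2, 4] → torsion [2, 4]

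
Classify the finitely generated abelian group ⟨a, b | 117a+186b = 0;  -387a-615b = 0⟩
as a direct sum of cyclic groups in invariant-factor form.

rank_ℚ(R)=2; free=2−2=0
SNF(R) diag = [3, 9] → torsion [3, 9]

Answer: M ≅ ℤ/3 ⊕ ℤ/9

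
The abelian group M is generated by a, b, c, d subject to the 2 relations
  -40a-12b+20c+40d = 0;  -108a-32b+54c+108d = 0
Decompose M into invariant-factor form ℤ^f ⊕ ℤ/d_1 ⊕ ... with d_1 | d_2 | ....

rank_ℚ(R)=2; free=4−2=2
SNF(R) diag = [2, 4] → torsion [2, 4]

Answer: M ≅ ℤ^2 ⊕ ℤ/2 ⊕ ℤ/4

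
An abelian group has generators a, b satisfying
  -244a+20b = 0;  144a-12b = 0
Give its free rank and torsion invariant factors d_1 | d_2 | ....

rank_ℚ(R)=2; free=2−2=0
SNF(R) diag = [4, 12] → torsion [4, 12]

Answer: M ≅ ℤ/4 ⊕ ℤ/12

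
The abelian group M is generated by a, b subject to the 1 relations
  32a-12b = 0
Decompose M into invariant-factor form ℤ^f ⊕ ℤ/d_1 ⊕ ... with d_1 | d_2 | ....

rank_ℚ(R)=1; free=2−1=1
SNF(R) diag = [4] → torsion [4]

Answer: M ≅ ℤ^1 ⊕ ℤ/4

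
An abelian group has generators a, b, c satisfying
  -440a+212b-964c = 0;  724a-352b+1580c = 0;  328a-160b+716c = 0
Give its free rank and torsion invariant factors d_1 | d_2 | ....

Answer: M ≅ ℤ/4 ⊕ ℤ/12 ⊕ ℤ/36

Derivation:
rank_ℚ(R)=3; free=3−3=0
SNF(R) diag = [4, 12, 36] → torsion [4, 12, 36]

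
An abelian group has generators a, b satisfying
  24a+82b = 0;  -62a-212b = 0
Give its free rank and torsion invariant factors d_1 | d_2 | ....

Answer: M ≅ ℤ/2 ⊕ ℤ/2

Derivation:
rank_ℚ(R)=2; free=2−2=0
SNF(R) diag = [2, 2] → torsion [2, 2]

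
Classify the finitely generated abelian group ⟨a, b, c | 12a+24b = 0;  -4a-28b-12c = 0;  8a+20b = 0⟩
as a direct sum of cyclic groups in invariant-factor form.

Answer: M ≅ ℤ/4 ⊕ ℤ/12 ⊕ ℤ/12

Derivation:
rank_ℚ(R)=3; free=3−3=0
SNF(R) diag = [4, 12, 12] → torsion [4, 12, 12]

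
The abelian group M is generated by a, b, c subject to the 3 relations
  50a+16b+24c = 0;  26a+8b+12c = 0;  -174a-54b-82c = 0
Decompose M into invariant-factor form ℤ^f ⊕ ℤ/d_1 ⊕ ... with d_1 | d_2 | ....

Answer: M ≅ ℤ/2 ⊕ ℤ/2 ⊕ ℤ/4

Derivation:
rank_ℚ(R)=3; free=3−3=0
SNF(R) diag = [2, 2, 4] → torsion [2, 2, 4]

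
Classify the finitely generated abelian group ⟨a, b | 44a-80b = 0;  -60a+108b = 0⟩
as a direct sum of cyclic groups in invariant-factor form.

Answer: M ≅ ℤ/4 ⊕ ℤ/12

Derivation:
rank_ℚ(R)=2; free=2−2=0
SNF(R) diag = [4, 12] → torsion [4, 12]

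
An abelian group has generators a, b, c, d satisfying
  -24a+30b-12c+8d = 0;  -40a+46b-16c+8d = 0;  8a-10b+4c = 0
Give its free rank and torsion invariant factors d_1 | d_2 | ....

rank_ℚ(R)=3; free=4−3=1
SNF(R) diag = [2, 4, 8] → torsion [2, 4, 8]

Answer: M ≅ ℤ^1 ⊕ ℤ/2 ⊕ ℤ/4 ⊕ ℤ/8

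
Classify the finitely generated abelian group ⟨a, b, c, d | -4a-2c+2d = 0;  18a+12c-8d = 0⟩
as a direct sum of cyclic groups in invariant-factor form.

rank_ℚ(R)=2; free=4−2=2
SNF(R) diag = [2, 2] → torsion [2, 2]

Answer: M ≅ ℤ^2 ⊕ ℤ/2 ⊕ ℤ/2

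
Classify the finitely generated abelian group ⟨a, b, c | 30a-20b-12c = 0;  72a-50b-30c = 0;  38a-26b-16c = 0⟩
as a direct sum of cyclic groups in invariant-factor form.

rank_ℚ(R)=3; free=3−3=0
SNF(R) diag = [2, 2, 6] → torsion [2, 2, 6]

Answer: M ≅ ℤ/2 ⊕ ℤ/2 ⊕ ℤ/6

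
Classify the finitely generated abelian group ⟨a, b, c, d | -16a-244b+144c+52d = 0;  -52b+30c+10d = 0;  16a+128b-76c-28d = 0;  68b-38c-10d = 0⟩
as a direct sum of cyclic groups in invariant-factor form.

Answer: M ≅ ℤ/2 ⊕ ℤ/4 ⊕ ℤ/8 ⊕ ℤ/16

Derivation:
rank_ℚ(R)=4; free=4−4=0
SNF(R) diag = [2, 4, 8, 16] → torsion [2, 4, 8, 16]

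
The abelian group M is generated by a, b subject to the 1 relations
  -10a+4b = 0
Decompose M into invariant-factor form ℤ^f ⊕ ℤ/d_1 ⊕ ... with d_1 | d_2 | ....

rank_ℚ(R)=1; free=2−1=1
SNF(R) diag = [2] → torsion [2]

Answer: M ≅ ℤ^1 ⊕ ℤ/2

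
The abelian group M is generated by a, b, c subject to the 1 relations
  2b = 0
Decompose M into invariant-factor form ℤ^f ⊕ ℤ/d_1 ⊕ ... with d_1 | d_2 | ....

Answer: M ≅ ℤ^2 ⊕ ℤ/2

Derivation:
rank_ℚ(R)=1; free=3−1=2
SNF(R) diag = [2] → torsion [2]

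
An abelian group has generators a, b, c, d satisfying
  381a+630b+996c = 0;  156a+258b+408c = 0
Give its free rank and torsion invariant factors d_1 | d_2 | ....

rank_ℚ(R)=2; free=4−2=2
SNF(R) diag = [3, 6] → torsion [3, 6]

Answer: M ≅ ℤ^2 ⊕ ℤ/3 ⊕ ℤ/6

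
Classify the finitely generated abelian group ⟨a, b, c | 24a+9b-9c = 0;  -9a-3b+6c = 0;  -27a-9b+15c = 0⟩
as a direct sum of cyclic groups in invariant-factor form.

rank_ℚ(R)=3; free=3−3=0
SNF(R) diag = [3, 3, 3] → torsion [3, 3, 3]

Answer: M ≅ ℤ/3 ⊕ ℤ/3 ⊕ ℤ/3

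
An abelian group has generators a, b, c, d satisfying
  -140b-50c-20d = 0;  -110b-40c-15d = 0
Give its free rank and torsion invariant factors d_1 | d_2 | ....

Answer: M ≅ ℤ^2 ⊕ ℤ/5 ⊕ ℤ/10

Derivation:
rank_ℚ(R)=2; free=4−2=2
SNF(R) diag = [5, 10] → torsion [5, 10]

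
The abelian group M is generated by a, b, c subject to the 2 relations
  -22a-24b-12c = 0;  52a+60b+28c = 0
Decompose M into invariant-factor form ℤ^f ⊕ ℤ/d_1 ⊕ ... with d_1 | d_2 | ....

Answer: M ≅ ℤ^1 ⊕ ℤ/2 ⊕ ℤ/4

Derivation:
rank_ℚ(R)=2; free=3−2=1
SNF(R) diag = [2, 4] → torsion [2, 4]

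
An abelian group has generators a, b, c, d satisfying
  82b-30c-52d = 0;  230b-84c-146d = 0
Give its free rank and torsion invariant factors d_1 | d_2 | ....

Answer: M ≅ ℤ^2 ⊕ ℤ/2 ⊕ ℤ/6

Derivation:
rank_ℚ(R)=2; free=4−2=2
SNF(R) diag = [2, 6] → torsion [2, 6]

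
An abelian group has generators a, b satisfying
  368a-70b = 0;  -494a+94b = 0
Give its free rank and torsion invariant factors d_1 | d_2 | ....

rank_ℚ(R)=2; free=2−2=0
SNF(R) diag = [2, 6] → torsion [2, 6]

Answer: M ≅ ℤ/2 ⊕ ℤ/6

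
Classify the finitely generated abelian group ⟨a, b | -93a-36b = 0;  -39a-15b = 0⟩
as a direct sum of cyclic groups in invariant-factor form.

rank_ℚ(R)=2; free=2−2=0
SNF(R) diag = [3, 3] → torsion [3, 3]

Answer: M ≅ ℤ/3 ⊕ ℤ/3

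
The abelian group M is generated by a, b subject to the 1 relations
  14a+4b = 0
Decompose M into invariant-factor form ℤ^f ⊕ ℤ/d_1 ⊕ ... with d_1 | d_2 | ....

Answer: M ≅ ℤ^1 ⊕ ℤ/2

Derivation:
rank_ℚ(R)=1; free=2−1=1
SNF(R) diag = [2] → torsion [2]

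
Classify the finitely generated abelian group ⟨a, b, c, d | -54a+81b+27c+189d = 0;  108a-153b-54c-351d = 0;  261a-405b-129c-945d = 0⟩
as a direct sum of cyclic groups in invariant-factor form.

Answer: M ≅ ℤ^1 ⊕ ℤ/3 ⊕ ℤ/9 ⊕ ℤ/27

Derivation:
rank_ℚ(R)=3; free=4−3=1
SNF(R) diag = [3, 9, 27] → torsion [3, 9, 27]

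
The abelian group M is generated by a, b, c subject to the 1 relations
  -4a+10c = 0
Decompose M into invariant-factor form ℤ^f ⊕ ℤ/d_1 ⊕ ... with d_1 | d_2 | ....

rank_ℚ(R)=1; free=3−1=2
SNF(R) diag = [2] → torsion [2]

Answer: M ≅ ℤ^2 ⊕ ℤ/2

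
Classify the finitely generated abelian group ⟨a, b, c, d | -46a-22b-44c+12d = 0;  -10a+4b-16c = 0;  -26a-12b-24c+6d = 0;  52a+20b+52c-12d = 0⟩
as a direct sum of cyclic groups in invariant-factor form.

Answer: M ≅ ℤ/2 ⊕ ℤ/2 ⊕ ℤ/6 ⊕ ℤ/12

Derivation:
rank_ℚ(R)=4; free=4−4=0
SNF(R) diag = [2, 2, 6, 12] → torsion [2, 2, 6, 12]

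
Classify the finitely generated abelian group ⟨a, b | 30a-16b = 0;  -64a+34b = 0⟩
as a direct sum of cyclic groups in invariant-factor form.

rank_ℚ(R)=2; free=2−2=0
SNF(R) diag = [2, 2] → torsion [2, 2]

Answer: M ≅ ℤ/2 ⊕ ℤ/2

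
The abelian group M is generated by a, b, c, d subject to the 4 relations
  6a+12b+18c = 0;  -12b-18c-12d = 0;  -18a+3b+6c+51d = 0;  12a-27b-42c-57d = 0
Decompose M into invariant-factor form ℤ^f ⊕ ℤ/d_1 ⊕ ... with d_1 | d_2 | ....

rank_ℚ(R)=4; free=4−4=0
SNF(R) diag = [3, 6, 6, 6] → torsion [3, 6, 6, 6]

Answer: M ≅ ℤ/3 ⊕ ℤ/6 ⊕ ℤ/6 ⊕ ℤ/6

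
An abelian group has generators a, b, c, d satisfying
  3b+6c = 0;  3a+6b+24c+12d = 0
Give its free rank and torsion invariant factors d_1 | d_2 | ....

Answer: M ≅ ℤ^2 ⊕ ℤ/3 ⊕ ℤ/3

Derivation:
rank_ℚ(R)=2; free=4−2=2
SNF(R) diag = [3, 3] → torsion [3, 3]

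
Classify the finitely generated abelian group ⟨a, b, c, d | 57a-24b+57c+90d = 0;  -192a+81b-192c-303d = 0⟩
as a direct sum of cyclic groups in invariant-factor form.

Answer: M ≅ ℤ^2 ⊕ ℤ/3 ⊕ ℤ/3

Derivation:
rank_ℚ(R)=2; free=4−2=2
SNF(R) diag = [3, 3] → torsion [3, 3]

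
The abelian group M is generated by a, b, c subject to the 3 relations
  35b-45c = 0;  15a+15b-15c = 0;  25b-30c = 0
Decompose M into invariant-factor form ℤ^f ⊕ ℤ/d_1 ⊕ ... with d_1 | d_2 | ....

rank_ℚ(R)=3; free=3−3=0
SNF(R) diag = [5, 15, 15] → torsion [5, 15, 15]

Answer: M ≅ ℤ/5 ⊕ ℤ/15 ⊕ ℤ/15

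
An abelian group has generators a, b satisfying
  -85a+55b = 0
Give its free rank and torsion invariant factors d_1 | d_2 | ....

rank_ℚ(R)=1; free=2−1=1
SNF(R) diag = [5] → torsion [5]

Answer: M ≅ ℤ^1 ⊕ ℤ/5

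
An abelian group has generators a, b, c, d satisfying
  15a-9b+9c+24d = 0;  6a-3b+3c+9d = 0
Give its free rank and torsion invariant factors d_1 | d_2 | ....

Answer: M ≅ ℤ^2 ⊕ ℤ/3 ⊕ ℤ/3

Derivation:
rank_ℚ(R)=2; free=4−2=2
SNF(R) diag = [3, 3] → torsion [3, 3]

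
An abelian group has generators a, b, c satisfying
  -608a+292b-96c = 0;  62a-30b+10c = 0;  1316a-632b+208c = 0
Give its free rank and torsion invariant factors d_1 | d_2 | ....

rank_ℚ(R)=3; free=3−3=0
SNF(R) diag = [2, 4, 4] → torsion [2, 4, 4]

Answer: M ≅ ℤ/2 ⊕ ℤ/4 ⊕ ℤ/4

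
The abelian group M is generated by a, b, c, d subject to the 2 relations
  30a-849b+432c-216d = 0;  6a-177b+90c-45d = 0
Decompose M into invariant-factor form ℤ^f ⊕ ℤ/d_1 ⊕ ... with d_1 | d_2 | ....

rank_ℚ(R)=2; free=4−2=2
SNF(R) diag = [3, 9] → torsion [3, 9]

Answer: M ≅ ℤ^2 ⊕ ℤ/3 ⊕ ℤ/9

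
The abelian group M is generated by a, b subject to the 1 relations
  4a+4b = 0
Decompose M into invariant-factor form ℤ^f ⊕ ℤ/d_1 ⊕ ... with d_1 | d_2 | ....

Answer: M ≅ ℤ^1 ⊕ ℤ/4

Derivation:
rank_ℚ(R)=1; free=2−1=1
SNF(R) diag = [4] → torsion [4]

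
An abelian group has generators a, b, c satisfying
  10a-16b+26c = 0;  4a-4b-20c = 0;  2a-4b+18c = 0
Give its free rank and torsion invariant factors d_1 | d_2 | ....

Answer: M ≅ ℤ/2 ⊕ ℤ/4 ⊕ ℤ/8

Derivation:
rank_ℚ(R)=3; free=3−3=0
SNF(R) diag = [2, 4, 8] → torsion [2, 4, 8]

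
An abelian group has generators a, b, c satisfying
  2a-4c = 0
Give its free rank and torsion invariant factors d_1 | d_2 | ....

rank_ℚ(R)=1; free=3−1=2
SNF(R) diag = [2] → torsion [2]

Answer: M ≅ ℤ^2 ⊕ ℤ/2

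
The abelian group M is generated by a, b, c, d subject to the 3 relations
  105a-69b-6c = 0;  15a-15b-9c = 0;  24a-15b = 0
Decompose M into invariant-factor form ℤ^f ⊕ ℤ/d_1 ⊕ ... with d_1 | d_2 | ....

rank_ℚ(R)=3; free=4−3=1
SNF(R) diag = [3, 3, 9] → torsion [3, 3, 9]

Answer: M ≅ ℤ^1 ⊕ ℤ/3 ⊕ ℤ/3 ⊕ ℤ/9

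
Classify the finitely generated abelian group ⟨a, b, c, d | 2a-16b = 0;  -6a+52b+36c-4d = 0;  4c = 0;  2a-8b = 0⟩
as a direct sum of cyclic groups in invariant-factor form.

Answer: M ≅ ℤ/2 ⊕ ℤ/4 ⊕ ℤ/4 ⊕ ℤ/8

Derivation:
rank_ℚ(R)=4; free=4−4=0
SNF(R) diag = [2, 4, 4, 8] → torsion [2, 4, 4, 8]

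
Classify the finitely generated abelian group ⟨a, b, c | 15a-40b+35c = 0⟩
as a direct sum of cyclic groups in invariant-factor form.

rank_ℚ(R)=1; free=3−1=2
SNF(R) diag = [5] → torsion [5]

Answer: M ≅ ℤ^2 ⊕ ℤ/5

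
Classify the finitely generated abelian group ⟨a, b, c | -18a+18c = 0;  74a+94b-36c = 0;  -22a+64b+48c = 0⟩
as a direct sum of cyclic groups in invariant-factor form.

rank_ℚ(R)=3; free=3−3=0
SNF(R) diag = [2, 6, 18] → torsion [2, 6, 18]

Answer: M ≅ ℤ/2 ⊕ ℤ/6 ⊕ ℤ/18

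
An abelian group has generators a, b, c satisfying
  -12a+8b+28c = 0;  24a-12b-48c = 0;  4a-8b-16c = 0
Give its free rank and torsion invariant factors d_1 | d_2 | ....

Answer: M ≅ ℤ/4 ⊕ ℤ/4 ⊕ ℤ/12

Derivation:
rank_ℚ(R)=3; free=3−3=0
SNF(R) diag = [4, 4, 12] → torsion [4, 4, 12]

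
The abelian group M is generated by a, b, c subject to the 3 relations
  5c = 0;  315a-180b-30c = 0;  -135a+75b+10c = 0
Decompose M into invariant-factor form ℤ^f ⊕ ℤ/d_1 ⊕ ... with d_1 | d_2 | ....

rank_ℚ(R)=3; free=3−3=0
SNF(R) diag = [5, 15, 45] → torsion [5, 15, 45]

Answer: M ≅ ℤ/5 ⊕ ℤ/15 ⊕ ℤ/45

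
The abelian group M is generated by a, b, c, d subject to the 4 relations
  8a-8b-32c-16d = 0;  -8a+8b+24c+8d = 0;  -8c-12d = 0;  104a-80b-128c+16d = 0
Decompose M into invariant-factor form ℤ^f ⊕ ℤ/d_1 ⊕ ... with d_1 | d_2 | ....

Answer: M ≅ ℤ/4 ⊕ ℤ/8 ⊕ ℤ/8 ⊕ ℤ/24

Derivation:
rank_ℚ(R)=4; free=4−4=0
SNF(R) diag = [4, 8, 8, 24] → torsion [4, 8, 8, 24]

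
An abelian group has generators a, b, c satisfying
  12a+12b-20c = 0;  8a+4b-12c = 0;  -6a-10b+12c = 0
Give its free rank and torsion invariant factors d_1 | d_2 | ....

rank_ℚ(R)=3; free=3−3=0
SNF(R) diag = [2, 4, 4] → torsion [2, 4, 4]

Answer: M ≅ ℤ/2 ⊕ ℤ/4 ⊕ ℤ/4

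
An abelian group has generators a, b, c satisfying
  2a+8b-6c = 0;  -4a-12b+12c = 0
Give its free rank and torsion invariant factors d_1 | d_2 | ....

rank_ℚ(R)=2; free=3−2=1
SNF(R) diag = [2, 4] → torsion [2, 4]

Answer: M ≅ ℤ^1 ⊕ ℤ/2 ⊕ ℤ/4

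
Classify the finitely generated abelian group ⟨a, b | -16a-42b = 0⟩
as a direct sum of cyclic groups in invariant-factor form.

Answer: M ≅ ℤ^1 ⊕ ℤ/2

Derivation:
rank_ℚ(R)=1; free=2−1=1
SNF(R) diag = [2] → torsion [2]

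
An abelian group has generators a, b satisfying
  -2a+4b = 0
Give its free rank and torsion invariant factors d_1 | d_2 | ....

Answer: M ≅ ℤ^1 ⊕ ℤ/2

Derivation:
rank_ℚ(R)=1; free=2−1=1
SNF(R) diag = [2] → torsion [2]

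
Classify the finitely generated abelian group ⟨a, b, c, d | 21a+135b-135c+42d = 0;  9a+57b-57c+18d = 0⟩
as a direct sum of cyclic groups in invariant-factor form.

Answer: M ≅ ℤ^2 ⊕ ℤ/3 ⊕ ℤ/6

Derivation:
rank_ℚ(R)=2; free=4−2=2
SNF(R) diag = [3, 6] → torsion [3, 6]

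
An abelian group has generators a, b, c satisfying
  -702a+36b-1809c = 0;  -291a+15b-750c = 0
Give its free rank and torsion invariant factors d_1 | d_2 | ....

Answer: M ≅ ℤ^1 ⊕ ℤ/3 ⊕ ℤ/9

Derivation:
rank_ℚ(R)=2; free=3−2=1
SNF(R) diag = [3, 9] → torsion [3, 9]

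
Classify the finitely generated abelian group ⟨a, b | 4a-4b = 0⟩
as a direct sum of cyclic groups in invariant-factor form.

rank_ℚ(R)=1; free=2−1=1
SNF(R) diag = [4] → torsion [4]

Answer: M ≅ ℤ^1 ⊕ ℤ/4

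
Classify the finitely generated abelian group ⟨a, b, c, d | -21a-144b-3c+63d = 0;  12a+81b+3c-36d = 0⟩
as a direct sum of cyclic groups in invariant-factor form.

rank_ℚ(R)=2; free=4−2=2
SNF(R) diag = [3, 9] → torsion [3, 9]

Answer: M ≅ ℤ^2 ⊕ ℤ/3 ⊕ ℤ/9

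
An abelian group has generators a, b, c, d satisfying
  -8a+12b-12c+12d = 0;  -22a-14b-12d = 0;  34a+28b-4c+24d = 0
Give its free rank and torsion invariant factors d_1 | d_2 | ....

Answer: M ≅ ℤ^1 ⊕ ℤ/2 ⊕ ℤ/2 ⊕ ℤ/4

Derivation:
rank_ℚ(R)=3; free=4−3=1
SNF(R) diag = [2, 2, 4] → torsion [2, 2, 4]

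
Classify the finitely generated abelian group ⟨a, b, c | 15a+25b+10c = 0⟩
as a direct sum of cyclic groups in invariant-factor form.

rank_ℚ(R)=1; free=3−1=2
SNF(R) diag = [5] → torsion [5]

Answer: M ≅ ℤ^2 ⊕ ℤ/5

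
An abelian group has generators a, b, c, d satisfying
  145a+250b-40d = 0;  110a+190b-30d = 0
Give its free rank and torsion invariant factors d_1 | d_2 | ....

rank_ℚ(R)=2; free=4−2=2
SNF(R) diag = [5, 10] → torsion [5, 10]

Answer: M ≅ ℤ^2 ⊕ ℤ/5 ⊕ ℤ/10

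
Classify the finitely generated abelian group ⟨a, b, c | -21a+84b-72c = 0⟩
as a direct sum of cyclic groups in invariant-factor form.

Answer: M ≅ ℤ^2 ⊕ ℤ/3

Derivation:
rank_ℚ(R)=1; free=3−1=2
SNF(R) diag = [3] → torsion [3]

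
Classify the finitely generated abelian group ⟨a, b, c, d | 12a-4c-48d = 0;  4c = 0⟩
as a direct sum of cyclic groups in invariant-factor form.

Answer: M ≅ ℤ^2 ⊕ ℤ/4 ⊕ ℤ/12

Derivation:
rank_ℚ(R)=2; free=4−2=2
SNF(R) diag = [4, 12] → torsion [4, 12]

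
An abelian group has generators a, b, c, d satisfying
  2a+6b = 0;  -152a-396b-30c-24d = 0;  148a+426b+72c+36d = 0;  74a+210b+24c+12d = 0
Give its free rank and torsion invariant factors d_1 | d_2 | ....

rank_ℚ(R)=4; free=4−4=0
SNF(R) diag = [2, 6, 18, 36] → torsion [2, 6, 18, 36]

Answer: M ≅ ℤ/2 ⊕ ℤ/6 ⊕ ℤ/18 ⊕ ℤ/36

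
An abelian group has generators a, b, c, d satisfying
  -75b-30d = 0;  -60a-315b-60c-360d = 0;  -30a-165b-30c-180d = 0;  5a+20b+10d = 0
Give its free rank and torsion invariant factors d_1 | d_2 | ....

Answer: M ≅ ℤ/5 ⊕ ℤ/15 ⊕ ℤ/30 ⊕ ℤ/30

Derivation:
rank_ℚ(R)=4; free=4−4=0
SNF(R) diag = [5, 15, 30, 30] → torsion [5, 15, 30, 30]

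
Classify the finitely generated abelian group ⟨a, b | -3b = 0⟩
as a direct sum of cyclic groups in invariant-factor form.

rank_ℚ(R)=1; free=2−1=1
SNF(R) diag = [3] → torsion [3]

Answer: M ≅ ℤ^1 ⊕ ℤ/3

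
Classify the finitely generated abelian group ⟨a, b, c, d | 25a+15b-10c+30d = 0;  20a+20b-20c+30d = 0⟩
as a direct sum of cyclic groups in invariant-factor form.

Answer: M ≅ ℤ^2 ⊕ ℤ/5 ⊕ ℤ/10

Derivation:
rank_ℚ(R)=2; free=4−2=2
SNF(R) diag = [5, 10] → torsion [5, 10]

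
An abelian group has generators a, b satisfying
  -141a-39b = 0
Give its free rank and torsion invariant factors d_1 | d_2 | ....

Answer: M ≅ ℤ^1 ⊕ ℤ/3

Derivation:
rank_ℚ(R)=1; free=2−1=1
SNF(R) diag = [3] → torsion [3]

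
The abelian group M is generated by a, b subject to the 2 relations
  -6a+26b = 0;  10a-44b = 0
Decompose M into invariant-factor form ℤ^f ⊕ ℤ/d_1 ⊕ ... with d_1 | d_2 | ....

Answer: M ≅ ℤ/2 ⊕ ℤ/2

Derivation:
rank_ℚ(R)=2; free=2−2=0
SNF(R) diag = [2, 2] → torsion [2, 2]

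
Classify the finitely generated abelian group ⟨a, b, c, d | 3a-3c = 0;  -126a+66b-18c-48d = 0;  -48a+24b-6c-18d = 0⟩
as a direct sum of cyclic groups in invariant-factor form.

Answer: M ≅ ℤ^1 ⊕ ℤ/3 ⊕ ℤ/6 ⊕ ℤ/6

Derivation:
rank_ℚ(R)=3; free=4−3=1
SNF(R) diag = [3, 6, 6] → torsion [3, 6, 6]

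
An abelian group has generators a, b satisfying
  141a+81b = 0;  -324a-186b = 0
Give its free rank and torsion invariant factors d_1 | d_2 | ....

rank_ℚ(R)=2; free=2−2=0
SNF(R) diag = [3, 6] → torsion [3, 6]

Answer: M ≅ ℤ/3 ⊕ ℤ/6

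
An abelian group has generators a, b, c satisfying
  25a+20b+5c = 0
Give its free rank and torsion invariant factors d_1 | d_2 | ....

rank_ℚ(R)=1; free=3−1=2
SNF(R) diag = [5] → torsion [5]

Answer: M ≅ ℤ^2 ⊕ ℤ/5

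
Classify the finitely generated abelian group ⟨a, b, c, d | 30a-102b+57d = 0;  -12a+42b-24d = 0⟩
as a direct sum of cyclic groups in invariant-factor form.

Answer: M ≅ ℤ^2 ⊕ ℤ/3 ⊕ ℤ/6

Derivation:
rank_ℚ(R)=2; free=4−2=2
SNF(R) diag = [3, 6] → torsion [3, 6]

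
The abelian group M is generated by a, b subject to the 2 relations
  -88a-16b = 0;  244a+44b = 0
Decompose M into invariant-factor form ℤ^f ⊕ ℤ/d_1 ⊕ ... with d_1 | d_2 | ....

rank_ℚ(R)=2; free=2−2=0
SNF(R) diag = [4, 8] → torsion [4, 8]

Answer: M ≅ ℤ/4 ⊕ ℤ/8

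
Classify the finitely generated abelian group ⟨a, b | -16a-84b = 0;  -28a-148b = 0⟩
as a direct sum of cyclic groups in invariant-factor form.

Answer: M ≅ ℤ/4 ⊕ ℤ/4

Derivation:
rank_ℚ(R)=2; free=2−2=0
SNF(R) diag = [4, 4] → torsion [4, 4]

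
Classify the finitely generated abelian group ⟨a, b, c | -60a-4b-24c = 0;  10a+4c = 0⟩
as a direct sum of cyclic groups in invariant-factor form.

rank_ℚ(R)=2; free=3−2=1
SNF(R) diag = [2, 4] → torsion [2, 4]

Answer: M ≅ ℤ^1 ⊕ ℤ/2 ⊕ ℤ/4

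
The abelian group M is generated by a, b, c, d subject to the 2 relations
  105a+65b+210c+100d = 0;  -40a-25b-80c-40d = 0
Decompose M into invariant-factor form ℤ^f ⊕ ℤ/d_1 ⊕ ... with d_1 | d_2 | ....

rank_ℚ(R)=2; free=4−2=2
SNF(R) diag = [5, 5] → torsion [5, 5]

Answer: M ≅ ℤ^2 ⊕ ℤ/5 ⊕ ℤ/5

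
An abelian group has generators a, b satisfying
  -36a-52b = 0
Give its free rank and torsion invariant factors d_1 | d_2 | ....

rank_ℚ(R)=1; free=2−1=1
SNF(R) diag = [4] → torsion [4]

Answer: M ≅ ℤ^1 ⊕ ℤ/4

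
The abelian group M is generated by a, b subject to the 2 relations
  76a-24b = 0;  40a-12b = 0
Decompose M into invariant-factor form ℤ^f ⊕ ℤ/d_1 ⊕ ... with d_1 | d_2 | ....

Answer: M ≅ ℤ/4 ⊕ ℤ/12

Derivation:
rank_ℚ(R)=2; free=2−2=0
SNF(R) diag = [4, 12] → torsion [4, 12]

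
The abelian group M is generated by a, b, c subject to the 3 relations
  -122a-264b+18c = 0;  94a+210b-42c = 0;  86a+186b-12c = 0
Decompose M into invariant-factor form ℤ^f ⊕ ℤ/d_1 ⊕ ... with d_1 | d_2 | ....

Answer: M ≅ ℤ/2 ⊕ ℤ/6 ⊕ ℤ/18

Derivation:
rank_ℚ(R)=3; free=3−3=0
SNF(R) diag = [2, 6, 18] → torsion [2, 6, 18]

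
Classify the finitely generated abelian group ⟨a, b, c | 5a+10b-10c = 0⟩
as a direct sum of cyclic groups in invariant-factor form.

Answer: M ≅ ℤ^2 ⊕ ℤ/5

Derivation:
rank_ℚ(R)=1; free=3−1=2
SNF(R) diag = [5] → torsion [5]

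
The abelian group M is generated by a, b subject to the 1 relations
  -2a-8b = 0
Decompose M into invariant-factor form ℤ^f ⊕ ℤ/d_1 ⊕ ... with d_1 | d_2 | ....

Answer: M ≅ ℤ^1 ⊕ ℤ/2

Derivation:
rank_ℚ(R)=1; free=2−1=1
SNF(R) diag = [2] → torsion [2]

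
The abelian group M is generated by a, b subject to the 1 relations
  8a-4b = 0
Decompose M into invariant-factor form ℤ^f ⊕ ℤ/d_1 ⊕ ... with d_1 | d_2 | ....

Answer: M ≅ ℤ^1 ⊕ ℤ/4

Derivation:
rank_ℚ(R)=1; free=2−1=1
SNF(R) diag = [4] → torsion [4]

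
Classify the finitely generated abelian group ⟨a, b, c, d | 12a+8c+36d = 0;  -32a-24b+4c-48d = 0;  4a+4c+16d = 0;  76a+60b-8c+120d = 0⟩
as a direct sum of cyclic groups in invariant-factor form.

Answer: M ≅ ℤ/4 ⊕ ℤ/4 ⊕ ℤ/4 ⊕ ℤ/12

Derivation:
rank_ℚ(R)=4; free=4−4=0
SNF(R) diag = [4, 4, 4, 12] → torsion [4, 4, 4, 12]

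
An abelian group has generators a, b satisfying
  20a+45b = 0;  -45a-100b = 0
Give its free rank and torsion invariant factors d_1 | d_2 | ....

Answer: M ≅ ℤ/5 ⊕ ℤ/5

Derivation:
rank_ℚ(R)=2; free=2−2=0
SNF(R) diag = [5, 5] → torsion [5, 5]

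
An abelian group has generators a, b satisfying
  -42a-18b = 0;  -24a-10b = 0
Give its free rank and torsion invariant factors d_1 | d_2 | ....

rank_ℚ(R)=2; free=2−2=0
SNF(R) diag = [2, 6] → torsion [2, 6]

Answer: M ≅ ℤ/2 ⊕ ℤ/6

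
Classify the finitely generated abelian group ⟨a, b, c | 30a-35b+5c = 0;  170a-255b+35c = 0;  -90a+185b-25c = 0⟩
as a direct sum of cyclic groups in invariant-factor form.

rank_ℚ(R)=3; free=3−3=0
SNF(R) diag = [5, 10, 20] → torsion [5, 10, 20]

Answer: M ≅ ℤ/5 ⊕ ℤ/10 ⊕ ℤ/20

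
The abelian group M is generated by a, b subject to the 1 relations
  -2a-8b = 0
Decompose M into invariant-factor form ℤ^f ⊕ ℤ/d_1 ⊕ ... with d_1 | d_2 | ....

Answer: M ≅ ℤ^1 ⊕ ℤ/2

Derivation:
rank_ℚ(R)=1; free=2−1=1
SNF(R) diag = [2] → torsion [2]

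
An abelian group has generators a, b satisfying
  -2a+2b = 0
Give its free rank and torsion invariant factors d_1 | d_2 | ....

Answer: M ≅ ℤ^1 ⊕ ℤ/2

Derivation:
rank_ℚ(R)=1; free=2−1=1
SNF(R) diag = [2] → torsion [2]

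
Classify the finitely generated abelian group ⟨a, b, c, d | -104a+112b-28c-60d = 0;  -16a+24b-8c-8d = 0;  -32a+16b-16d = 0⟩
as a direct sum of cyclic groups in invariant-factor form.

rank_ℚ(R)=3; free=4−3=1
SNF(R) diag = [4, 8, 16] → torsion [4, 8, 16]

Answer: M ≅ ℤ^1 ⊕ ℤ/4 ⊕ ℤ/8 ⊕ ℤ/16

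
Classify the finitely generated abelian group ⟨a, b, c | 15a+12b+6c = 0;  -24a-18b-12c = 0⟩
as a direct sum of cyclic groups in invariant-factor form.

rank_ℚ(R)=2; free=3−2=1
SNF(R) diag = [3, 6] → torsion [3, 6]

Answer: M ≅ ℤ^1 ⊕ ℤ/3 ⊕ ℤ/6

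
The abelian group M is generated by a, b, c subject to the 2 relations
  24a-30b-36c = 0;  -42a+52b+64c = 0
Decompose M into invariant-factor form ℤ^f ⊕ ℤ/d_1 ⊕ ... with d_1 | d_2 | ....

rank_ℚ(R)=2; free=3−2=1
SNF(R) diag = [2, 6] → torsion [2, 6]

Answer: M ≅ ℤ^1 ⊕ ℤ/2 ⊕ ℤ/6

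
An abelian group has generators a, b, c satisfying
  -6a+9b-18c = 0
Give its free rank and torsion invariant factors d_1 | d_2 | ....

Answer: M ≅ ℤ^2 ⊕ ℤ/3

Derivation:
rank_ℚ(R)=1; free=3−1=2
SNF(R) diag = [3] → torsion [3]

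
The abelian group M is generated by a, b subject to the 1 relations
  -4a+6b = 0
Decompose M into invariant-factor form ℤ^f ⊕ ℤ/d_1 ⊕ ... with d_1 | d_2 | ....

Answer: M ≅ ℤ^1 ⊕ ℤ/2

Derivation:
rank_ℚ(R)=1; free=2−1=1
SNF(R) diag = [2] → torsion [2]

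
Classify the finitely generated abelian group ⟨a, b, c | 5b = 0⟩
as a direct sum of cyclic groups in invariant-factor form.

Answer: M ≅ ℤ^2 ⊕ ℤ/5

Derivation:
rank_ℚ(R)=1; free=3−1=2
SNF(R) diag = [5] → torsion [5]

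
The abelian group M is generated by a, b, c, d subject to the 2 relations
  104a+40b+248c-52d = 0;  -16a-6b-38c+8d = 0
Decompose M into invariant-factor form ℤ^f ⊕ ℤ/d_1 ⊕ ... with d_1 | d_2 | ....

rank_ℚ(R)=2; free=4−2=2
SNF(R) diag = [2, 4] → torsion [2, 4]

Answer: M ≅ ℤ^2 ⊕ ℤ/2 ⊕ ℤ/4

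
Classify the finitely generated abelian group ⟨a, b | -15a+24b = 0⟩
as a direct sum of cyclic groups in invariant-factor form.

rank_ℚ(R)=1; free=2−1=1
SNF(R) diag = [3] → torsion [3]

Answer: M ≅ ℤ^1 ⊕ ℤ/3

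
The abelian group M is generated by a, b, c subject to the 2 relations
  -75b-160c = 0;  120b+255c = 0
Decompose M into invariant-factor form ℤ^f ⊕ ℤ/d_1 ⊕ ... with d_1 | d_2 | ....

Answer: M ≅ ℤ^1 ⊕ ℤ/5 ⊕ ℤ/15

Derivation:
rank_ℚ(R)=2; free=3−2=1
SNF(R) diag = [5, 15] → torsion [5, 15]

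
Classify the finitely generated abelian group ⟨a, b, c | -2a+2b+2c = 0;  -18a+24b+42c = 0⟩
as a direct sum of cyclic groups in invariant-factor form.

Answer: M ≅ ℤ^1 ⊕ ℤ/2 ⊕ ℤ/6

Derivation:
rank_ℚ(R)=2; free=3−2=1
SNF(R) diag = [2, 6] → torsion [2, 6]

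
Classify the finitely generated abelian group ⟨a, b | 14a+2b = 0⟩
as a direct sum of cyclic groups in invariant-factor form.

rank_ℚ(R)=1; free=2−1=1
SNF(R) diag = [2] → torsion [2]

Answer: M ≅ ℤ^1 ⊕ ℤ/2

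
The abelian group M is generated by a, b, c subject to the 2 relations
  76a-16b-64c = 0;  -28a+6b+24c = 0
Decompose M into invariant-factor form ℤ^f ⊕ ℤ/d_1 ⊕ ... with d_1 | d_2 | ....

rank_ℚ(R)=2; free=3−2=1
SNF(R) diag = [2, 4] → torsion [2, 4]

Answer: M ≅ ℤ^1 ⊕ ℤ/2 ⊕ ℤ/4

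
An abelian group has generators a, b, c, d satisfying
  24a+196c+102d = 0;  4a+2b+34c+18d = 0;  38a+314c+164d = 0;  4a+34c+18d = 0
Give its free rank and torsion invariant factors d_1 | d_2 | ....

rank_ℚ(R)=4; free=4−4=0
SNF(R) diag = [2, 2, 2, 2] → torsion [2, 2, 2, 2]

Answer: M ≅ ℤ/2 ⊕ ℤ/2 ⊕ ℤ/2 ⊕ ℤ/2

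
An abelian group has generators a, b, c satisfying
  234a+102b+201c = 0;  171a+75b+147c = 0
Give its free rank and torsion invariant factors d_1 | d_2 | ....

rank_ℚ(R)=2; free=3−2=1
SNF(R) diag = [3, 9] → torsion [3, 9]

Answer: M ≅ ℤ^1 ⊕ ℤ/3 ⊕ ℤ/9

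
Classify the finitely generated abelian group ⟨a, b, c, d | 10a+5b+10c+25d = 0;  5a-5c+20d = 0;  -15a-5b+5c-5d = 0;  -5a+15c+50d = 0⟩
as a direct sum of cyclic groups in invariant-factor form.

rank_ℚ(R)=4; free=4−4=0
SNF(R) diag = [5, 5, 10, 30] → torsion [5, 5, 10, 30]

Answer: M ≅ ℤ/5 ⊕ ℤ/5 ⊕ ℤ/10 ⊕ ℤ/30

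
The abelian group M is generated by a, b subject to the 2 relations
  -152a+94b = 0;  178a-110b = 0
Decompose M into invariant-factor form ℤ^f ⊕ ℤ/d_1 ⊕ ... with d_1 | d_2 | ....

rank_ℚ(R)=2; free=2−2=0
SNF(R) diag = [2, 6] → torsion [2, 6]

Answer: M ≅ ℤ/2 ⊕ ℤ/6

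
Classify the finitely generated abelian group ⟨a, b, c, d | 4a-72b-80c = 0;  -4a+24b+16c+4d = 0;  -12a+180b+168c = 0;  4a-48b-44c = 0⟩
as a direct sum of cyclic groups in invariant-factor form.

rank_ℚ(R)=4; free=4−4=0
SNF(R) diag = [4, 4, 12, 36] → torsion [4, 4, 12, 36]

Answer: M ≅ ℤ/4 ⊕ ℤ/4 ⊕ ℤ/12 ⊕ ℤ/36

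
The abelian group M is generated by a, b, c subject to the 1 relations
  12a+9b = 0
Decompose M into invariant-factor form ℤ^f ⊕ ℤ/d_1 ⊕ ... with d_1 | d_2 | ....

rank_ℚ(R)=1; free=3−1=2
SNF(R) diag = [3] → torsion [3]

Answer: M ≅ ℤ^2 ⊕ ℤ/3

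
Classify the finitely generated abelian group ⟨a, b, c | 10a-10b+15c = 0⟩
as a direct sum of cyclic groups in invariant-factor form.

Answer: M ≅ ℤ^2 ⊕ ℤ/5

Derivation:
rank_ℚ(R)=1; free=3−1=2
SNF(R) diag = [5] → torsion [5]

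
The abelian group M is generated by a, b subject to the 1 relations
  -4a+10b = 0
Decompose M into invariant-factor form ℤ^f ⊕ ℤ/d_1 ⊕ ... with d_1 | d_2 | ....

Answer: M ≅ ℤ^1 ⊕ ℤ/2

Derivation:
rank_ℚ(R)=1; free=2−1=1
SNF(R) diag = [2] → torsion [2]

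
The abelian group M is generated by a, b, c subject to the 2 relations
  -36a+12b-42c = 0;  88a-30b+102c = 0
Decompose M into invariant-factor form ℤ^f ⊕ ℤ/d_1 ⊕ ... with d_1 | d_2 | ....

rank_ℚ(R)=2; free=3−2=1
SNF(R) diag = [2, 6] → torsion [2, 6]

Answer: M ≅ ℤ^1 ⊕ ℤ/2 ⊕ ℤ/6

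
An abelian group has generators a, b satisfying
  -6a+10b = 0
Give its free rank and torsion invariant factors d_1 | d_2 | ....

rank_ℚ(R)=1; free=2−1=1
SNF(R) diag = [2] → torsion [2]

Answer: M ≅ ℤ^1 ⊕ ℤ/2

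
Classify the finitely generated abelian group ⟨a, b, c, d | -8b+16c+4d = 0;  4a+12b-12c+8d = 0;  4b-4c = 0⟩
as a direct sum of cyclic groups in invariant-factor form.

rank_ℚ(R)=3; free=4−3=1
SNF(R) diag = [4, 4, 4] → torsion [4, 4, 4]

Answer: M ≅ ℤ^1 ⊕ ℤ/4 ⊕ ℤ/4 ⊕ ℤ/4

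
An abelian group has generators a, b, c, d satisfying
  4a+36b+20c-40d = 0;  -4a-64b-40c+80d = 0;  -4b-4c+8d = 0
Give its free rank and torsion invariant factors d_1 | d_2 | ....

rank_ℚ(R)=3; free=4−3=1
SNF(R) diag = [4, 4, 8] → torsion [4, 4, 8]

Answer: M ≅ ℤ^1 ⊕ ℤ/4 ⊕ ℤ/4 ⊕ ℤ/8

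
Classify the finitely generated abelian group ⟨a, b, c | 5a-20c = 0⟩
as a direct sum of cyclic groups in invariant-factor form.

rank_ℚ(R)=1; free=3−1=2
SNF(R) diag = [5] → torsion [5]

Answer: M ≅ ℤ^2 ⊕ ℤ/5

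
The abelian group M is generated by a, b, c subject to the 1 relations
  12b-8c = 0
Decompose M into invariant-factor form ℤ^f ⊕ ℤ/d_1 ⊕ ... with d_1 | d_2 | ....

Answer: M ≅ ℤ^2 ⊕ ℤ/4

Derivation:
rank_ℚ(R)=1; free=3−1=2
SNF(R) diag = [4] → torsion [4]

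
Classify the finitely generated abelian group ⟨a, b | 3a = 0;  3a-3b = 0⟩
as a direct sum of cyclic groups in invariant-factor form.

Answer: M ≅ ℤ/3 ⊕ ℤ/3

Derivation:
rank_ℚ(R)=2; free=2−2=0
SNF(R) diag = [3, 3] → torsion [3, 3]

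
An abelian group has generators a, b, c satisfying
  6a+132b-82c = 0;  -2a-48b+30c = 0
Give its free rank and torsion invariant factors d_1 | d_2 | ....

Answer: M ≅ ℤ^1 ⊕ ℤ/2 ⊕ ℤ/4

Derivation:
rank_ℚ(R)=2; free=3−2=1
SNF(R) diag = [2, 4] → torsion [2, 4]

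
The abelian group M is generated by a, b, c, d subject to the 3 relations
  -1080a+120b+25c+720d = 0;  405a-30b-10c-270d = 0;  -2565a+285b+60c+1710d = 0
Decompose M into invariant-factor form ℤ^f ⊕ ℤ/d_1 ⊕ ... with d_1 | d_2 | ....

rank_ℚ(R)=3; free=4−3=1
SNF(R) diag = [5, 15, 45] → torsion [5, 15, 45]

Answer: M ≅ ℤ^1 ⊕ ℤ/5 ⊕ ℤ/15 ⊕ ℤ/45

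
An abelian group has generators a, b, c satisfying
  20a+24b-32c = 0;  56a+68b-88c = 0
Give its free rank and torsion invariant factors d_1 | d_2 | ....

Answer: M ≅ ℤ^1 ⊕ ℤ/4 ⊕ ℤ/4

Derivation:
rank_ℚ(R)=2; free=3−2=1
SNF(R) diag = [4, 4] → torsion [4, 4]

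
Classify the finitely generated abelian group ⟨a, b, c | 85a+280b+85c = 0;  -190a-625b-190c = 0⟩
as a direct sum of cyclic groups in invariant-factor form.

Answer: M ≅ ℤ^1 ⊕ ℤ/5 ⊕ ℤ/15

Derivation:
rank_ℚ(R)=2; free=3−2=1
SNF(R) diag = [5, 15] → torsion [5, 15]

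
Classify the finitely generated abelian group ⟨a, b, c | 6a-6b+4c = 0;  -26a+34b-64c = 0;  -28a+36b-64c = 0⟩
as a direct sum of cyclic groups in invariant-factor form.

rank_ℚ(R)=3; free=3−3=0
SNF(R) diag = [2, 4, 8] → torsion [2, 4, 8]

Answer: M ≅ ℤ/2 ⊕ ℤ/4 ⊕ ℤ/8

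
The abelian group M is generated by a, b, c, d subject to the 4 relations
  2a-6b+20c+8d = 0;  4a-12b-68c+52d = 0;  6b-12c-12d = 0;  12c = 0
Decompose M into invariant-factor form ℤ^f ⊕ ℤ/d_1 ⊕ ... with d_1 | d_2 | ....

rank_ℚ(R)=4; free=4−4=0
SNF(R) diag = [2, 6, 12, 36] → torsion [2, 6, 12, 36]

Answer: M ≅ ℤ/2 ⊕ ℤ/6 ⊕ ℤ/12 ⊕ ℤ/36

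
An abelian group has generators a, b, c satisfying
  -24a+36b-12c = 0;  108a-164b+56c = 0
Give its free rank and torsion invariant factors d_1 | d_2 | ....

Answer: M ≅ ℤ^1 ⊕ ℤ/4 ⊕ ℤ/12

Derivation:
rank_ℚ(R)=2; free=3−2=1
SNF(R) diag = [4, 12] → torsion [4, 12]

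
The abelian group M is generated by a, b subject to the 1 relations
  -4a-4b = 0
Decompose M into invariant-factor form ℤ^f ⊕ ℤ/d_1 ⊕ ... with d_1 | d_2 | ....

rank_ℚ(R)=1; free=2−1=1
SNF(R) diag = [4] → torsion [4]

Answer: M ≅ ℤ^1 ⊕ ℤ/4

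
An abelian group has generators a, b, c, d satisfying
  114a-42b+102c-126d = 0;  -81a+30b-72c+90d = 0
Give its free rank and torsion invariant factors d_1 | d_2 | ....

rank_ℚ(R)=2; free=4−2=2
SNF(R) diag = [3, 6] → torsion [3, 6]

Answer: M ≅ ℤ^2 ⊕ ℤ/3 ⊕ ℤ/6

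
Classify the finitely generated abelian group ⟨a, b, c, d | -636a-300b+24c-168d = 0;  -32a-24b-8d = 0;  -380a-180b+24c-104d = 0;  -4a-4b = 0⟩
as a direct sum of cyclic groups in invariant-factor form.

Answer: M ≅ ℤ/4 ⊕ ℤ/8 ⊕ ℤ/24 ⊕ ℤ/72

Derivation:
rank_ℚ(R)=4; free=4−4=0
SNF(R) diag = [4, 8, 24, 72] → torsion [4, 8, 24, 72]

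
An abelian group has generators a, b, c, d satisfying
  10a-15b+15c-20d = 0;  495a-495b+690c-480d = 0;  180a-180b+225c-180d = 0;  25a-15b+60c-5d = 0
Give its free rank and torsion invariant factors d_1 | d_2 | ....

Answer: M ≅ ℤ/5 ⊕ ℤ/15 ⊕ ℤ/45 ⊕ ℤ/135

Derivation:
rank_ℚ(R)=4; free=4−4=0
SNF(R) diag = [5, 15, 45, 135] → torsion [5, 15, 45, 135]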